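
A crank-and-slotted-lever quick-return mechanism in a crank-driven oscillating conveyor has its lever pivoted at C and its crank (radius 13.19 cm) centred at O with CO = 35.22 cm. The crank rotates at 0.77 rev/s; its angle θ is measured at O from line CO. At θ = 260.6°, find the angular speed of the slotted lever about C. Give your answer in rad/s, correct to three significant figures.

0.376

ω = 4.838 rad/s (from 0.77 rev/s).
Crank pin A relative to C: A = (d + r cosθ, r sinθ); lever angle φ = atan2(r sinθ, d + r cosθ).
Differentiating tanφ: φ̇ = rω(d cosθ + r)/(d² + r² + 2dr cosθ).
d² + r² + 2dr cosθ = |CA|² = 0.126268 m²;  d cosθ + r = +0.074377 m.
|ω_lever| = |0.1319·4.838·+0.074377| / 0.126268 = 0.37589 rad/s.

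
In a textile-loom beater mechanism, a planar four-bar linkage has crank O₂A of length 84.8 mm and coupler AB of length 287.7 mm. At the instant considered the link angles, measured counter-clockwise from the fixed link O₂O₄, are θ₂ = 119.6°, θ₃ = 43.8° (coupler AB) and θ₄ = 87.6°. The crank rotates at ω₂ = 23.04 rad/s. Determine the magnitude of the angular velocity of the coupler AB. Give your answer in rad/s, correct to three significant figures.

5.20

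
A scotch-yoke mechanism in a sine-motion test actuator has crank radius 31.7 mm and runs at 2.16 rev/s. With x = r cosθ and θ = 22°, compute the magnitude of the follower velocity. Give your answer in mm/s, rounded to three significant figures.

161

ω = 13.57 rad/s (from 2.16 rev/s).
x = r cosθ ⇒ ẋ = −rω sinθ.
|v| = rω|sinθ| = 0.0317·13.57·|sin 22°| = 0.16116 m/s = 161.16 mm/s.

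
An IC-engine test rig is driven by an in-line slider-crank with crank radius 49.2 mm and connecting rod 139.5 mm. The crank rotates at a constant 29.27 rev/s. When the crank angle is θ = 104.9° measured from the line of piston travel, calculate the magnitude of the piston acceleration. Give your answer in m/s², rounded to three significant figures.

964

ω = 2π·29.3 = 183.9 rad/s
x(θ) = r cosθ + √(L² − r² sin²θ); with ω constant, a = ω²·d²x/dθ².
d²x/dθ² = −r cosθ − r²(cos2θ)/√u − r⁴ sin²2θ/(4u^{3/2}),  u = L² − r² sin²θ = 0.0171997 m².
Substituting r = 0.0492 m, L = 0.1395 m, θ = 104.9°: d²x/dθ² = +0.028507 m.
a = ω²·d²x/dθ² = (183.9)²·(+0.028507) = +964.18 m/s²;  |a| = 964.18 m/s².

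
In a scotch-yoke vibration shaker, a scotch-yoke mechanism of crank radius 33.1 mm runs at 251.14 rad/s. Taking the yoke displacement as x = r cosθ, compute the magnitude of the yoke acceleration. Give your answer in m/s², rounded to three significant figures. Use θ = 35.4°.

1700

ω = 251.1 rad/s
x = r cosθ ⇒ ẍ = −rω² cosθ (ω constant).
|a| = rω²|cosθ| = 0.0331·(251.1)²·|cos 35.4°| = 1701.7 m/s².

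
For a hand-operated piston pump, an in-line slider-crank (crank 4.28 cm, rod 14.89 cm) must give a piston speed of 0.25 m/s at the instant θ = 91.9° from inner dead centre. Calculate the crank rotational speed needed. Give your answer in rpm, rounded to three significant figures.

For an in-line slider-crank, |v_piston| = rω|sinθ|·[1 + r cosθ/√(L² − r² sin²θ)].
With r = 0.0428 m, L = 0.1489 m, θ = 91.9°: the bracketed kinematic factor |dx/dθ| = 0.042351 m.
ω = v/|dx/dθ| = 0.25/0.042351 = 5.9031 rad/s.
N = 60ω/(2π) = 56.37 rpm.

56.4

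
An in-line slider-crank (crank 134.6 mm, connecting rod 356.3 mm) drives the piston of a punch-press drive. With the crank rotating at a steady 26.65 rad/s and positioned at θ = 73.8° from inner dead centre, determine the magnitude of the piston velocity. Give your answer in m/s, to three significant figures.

ω = 26.65 rad/s
For an in-line slider-crank, x = r cosθ + √(L² − r² sin²θ), so v = −rω sinθ·[1 + r cosθ/√(L² − r² sin²θ)].
With r = 0.1346 m, L = 0.3563 m, θ = 73.8°: √(L² − r² sin²θ) = 0.33203 m.
v = −0.1346·26.65·0.96029·[1 + 0.1346·0.27899/0.33203] = -3.8342 m/s.
|v| = 3.8342 m/s.

3.83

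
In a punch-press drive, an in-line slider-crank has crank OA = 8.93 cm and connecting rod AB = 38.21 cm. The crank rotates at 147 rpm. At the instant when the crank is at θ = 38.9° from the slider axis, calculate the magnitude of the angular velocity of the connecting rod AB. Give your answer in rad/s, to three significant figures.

2.83

ω = 15.39 rad/s (converted from 147 rpm).
The rod makes angle φ with the slider axis where L sinφ = r sinθ; differentiating, L cosφ·φ̇ = r ω cosθ.
L cosφ = √(L² − r² sin²θ) = 0.37796 m.
|ω_rod| = r ω |cosθ| / √(L² − r² sin²θ) = 0.0893·15.39·0.77824/0.37796 = 2.8305 rad/s.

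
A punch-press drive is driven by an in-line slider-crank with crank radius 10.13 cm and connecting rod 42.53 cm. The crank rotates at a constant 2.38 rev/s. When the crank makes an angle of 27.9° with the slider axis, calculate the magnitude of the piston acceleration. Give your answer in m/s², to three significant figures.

ω = 2π·2.38 = 14.95 rad/s
x(θ) = r cosθ + √(L² − r² sin²θ); with ω constant, a = ω²·d²x/dθ².
d²x/dθ² = −r cosθ − r²(cos2θ)/√u − r⁴ sin²2θ/(4u^{3/2}),  u = L² − r² sin²θ = 0.178633 m².
Substituting r = 0.1013 m, L = 0.4253 m, θ = 27.9°: d²x/dθ² = -0.10341 m.
a = ω²·d²x/dθ² = (14.95)²·(-0.10341) = -23.125 m/s²;  |a| = 23.125 m/s².

23.1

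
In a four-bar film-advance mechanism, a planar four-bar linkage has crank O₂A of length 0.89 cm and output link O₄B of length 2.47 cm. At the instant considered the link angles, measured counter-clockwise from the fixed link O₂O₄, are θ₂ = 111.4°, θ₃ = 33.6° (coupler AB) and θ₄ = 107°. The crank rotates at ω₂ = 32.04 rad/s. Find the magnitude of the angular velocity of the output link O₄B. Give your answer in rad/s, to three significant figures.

11.8

ω₂ = 32.04 rad/s
Differentiating the loop-closure r₂e^{iθ₂}+r₃e^{iθ₃}=r₁+r₄e^{iθ₄} gives r₂ω₂e^{iθ₂}+r₃ω₃e^{iθ₃}=r₄ω₄e^{iθ₄}.
Eliminating the other unknown: ω₄ = r₂ω₂ sin(θ₂−θ₃) / [r₄ sin(θ₄−θ₃)].
Numerator sine = +0.97742; denominator sine = +0.95832.
Result = 0.0089·32.04·(+0.97742) / (0.0247·(+0.95832)) = +11.775 rad/s; magnitude 11.775 rad/s.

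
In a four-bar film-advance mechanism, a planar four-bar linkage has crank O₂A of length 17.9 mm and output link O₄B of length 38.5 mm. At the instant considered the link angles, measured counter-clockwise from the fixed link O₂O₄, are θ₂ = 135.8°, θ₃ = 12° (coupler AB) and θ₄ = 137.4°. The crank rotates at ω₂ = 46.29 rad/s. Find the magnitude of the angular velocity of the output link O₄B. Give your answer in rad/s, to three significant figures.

21.9

ω₂ = 46.29 rad/s
Differentiating the loop-closure r₂e^{iθ₂}+r₃e^{iθ₃}=r₁+r₄e^{iθ₄} gives r₂ω₂e^{iθ₂}+r₃ω₃e^{iθ₃}=r₄ω₄e^{iθ₄}.
Eliminating the other unknown: ω₄ = r₂ω₂ sin(θ₂−θ₃) / [r₄ sin(θ₄−θ₃)].
Numerator sine = +0.83098; denominator sine = +0.81513.
Result = 0.0179·46.29·(+0.83098) / (0.0385·(+0.81513)) = +21.941 rad/s; magnitude 21.941 rad/s.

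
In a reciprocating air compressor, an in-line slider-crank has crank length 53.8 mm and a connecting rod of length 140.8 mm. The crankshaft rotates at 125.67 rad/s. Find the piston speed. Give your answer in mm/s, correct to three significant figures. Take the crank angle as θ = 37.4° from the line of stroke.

ω = 125.7 rad/s
For an in-line slider-crank, x = r cosθ + √(L² − r² sin²θ), so v = −rω sinθ·[1 + r cosθ/√(L² − r² sin²θ)].
With r = 0.0538 m, L = 0.1408 m, θ = 37.4°: √(L² − r² sin²θ) = 0.13696 m.
v = −0.0538·125.7·0.60738·[1 + 0.0538·0.79441/0.13696] = -5.388 m/s.
|v| = 5.388 m/s = 5388 mm/s.

5390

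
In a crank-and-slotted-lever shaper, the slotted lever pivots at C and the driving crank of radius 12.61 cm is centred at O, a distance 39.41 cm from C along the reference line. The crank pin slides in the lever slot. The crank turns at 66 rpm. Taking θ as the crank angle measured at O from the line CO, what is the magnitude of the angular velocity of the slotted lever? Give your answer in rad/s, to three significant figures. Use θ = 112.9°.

ω = 6.912 rad/s (from 66 rpm).
Crank pin A relative to C: A = (d + r cosθ, r sinθ); lever angle φ = atan2(r sinθ, d + r cosθ).
Differentiating tanφ: φ̇ = rω(d cosθ + r)/(d² + r² + 2dr cosθ).
d² + r² + 2dr cosθ = |CA|² = 0.13254 m²;  d cosθ + r = -0.027254 m.
|ω_lever| = |0.1261·6.912·-0.027254| / 0.13254 = 0.17921 rad/s.

0.179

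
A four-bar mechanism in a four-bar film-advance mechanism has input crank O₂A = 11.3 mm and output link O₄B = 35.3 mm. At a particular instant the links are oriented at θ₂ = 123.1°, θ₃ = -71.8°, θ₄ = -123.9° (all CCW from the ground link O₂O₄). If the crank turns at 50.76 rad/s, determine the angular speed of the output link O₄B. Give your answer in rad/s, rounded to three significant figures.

ω₂ = 50.76 rad/s
Differentiating the loop-closure r₂e^{iθ₂}+r₃e^{iθ₃}=r₁+r₄e^{iθ₄} gives r₂ω₂e^{iθ₂}+r₃ω₃e^{iθ₃}=r₄ω₄e^{iθ₄}.
Eliminating the other unknown: ω₄ = r₂ω₂ sin(θ₂−θ₃) / [r₄ sin(θ₄−θ₃)].
Numerator sine = -0.25713; denominator sine = -0.78908.
Result = 0.0113·50.76·(-0.25713) / (0.0353·(-0.78908)) = +5.2949 rad/s; magnitude 5.2949 rad/s.

5.29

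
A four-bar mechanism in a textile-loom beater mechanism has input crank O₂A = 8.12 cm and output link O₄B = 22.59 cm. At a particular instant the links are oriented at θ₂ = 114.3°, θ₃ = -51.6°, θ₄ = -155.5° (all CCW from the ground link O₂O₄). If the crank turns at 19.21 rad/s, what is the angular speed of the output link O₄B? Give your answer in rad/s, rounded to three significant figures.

1.73

ω₂ = 19.21 rad/s
Differentiating the loop-closure r₂e^{iθ₂}+r₃e^{iθ₃}=r₁+r₄e^{iθ₄} gives r₂ω₂e^{iθ₂}+r₃ω₃e^{iθ₃}=r₄ω₄e^{iθ₄}.
Eliminating the other unknown: ω₄ = r₂ω₂ sin(θ₂−θ₃) / [r₄ sin(θ₄−θ₃)].
Numerator sine = +0.24362; denominator sine = -0.97072.
Result = 0.0812·19.21·(+0.24362) / (0.2259·(-0.97072)) = -1.7329 rad/s; magnitude 1.7329 rad/s.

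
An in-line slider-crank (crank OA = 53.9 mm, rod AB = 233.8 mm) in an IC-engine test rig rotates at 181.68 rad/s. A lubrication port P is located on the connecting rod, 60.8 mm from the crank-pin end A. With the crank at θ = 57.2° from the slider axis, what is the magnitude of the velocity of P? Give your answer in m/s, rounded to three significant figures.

ω = 181.7 rad/s.  Crank-pin speed |V_A| = rω = 9.7926 m/s, perpendicular to OA.
Rod angle: sinφ = −(r/L) sinθ ⇒ φ = -11.174°; ω_rod = −rω cosθ/√(L²−r²sin²θ) = -23.127 rad/s.
V_P = V_A + ω_rod × AP, with AP = 0.0608 m along the rod.
Components: V_Px = −rω sinθ − a·ω_rod·sinφ = -8.5038 m/s;  V_Py = rω cosθ + a·ω_rod·cosφ = +3.9252 m/s.
|V_P| = √(V_Px² + V_Py²) = 9.366 m/s.

9.37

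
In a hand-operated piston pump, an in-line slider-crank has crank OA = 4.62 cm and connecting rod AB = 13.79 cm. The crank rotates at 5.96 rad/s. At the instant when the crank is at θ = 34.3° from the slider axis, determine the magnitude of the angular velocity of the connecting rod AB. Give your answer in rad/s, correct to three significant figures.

1.68

ω = 5.96 rad/s
The rod makes angle φ with the slider axis where L sinφ = r sinθ; differentiating, L cosφ·φ̇ = r ω cosθ.
L cosφ = √(L² − r² sin²θ) = 0.13542 m.
|ω_rod| = r ω |cosθ| / √(L² − r² sin²θ) = 0.0462·5.96·0.82610/0.13542 = 1.6797 rad/s.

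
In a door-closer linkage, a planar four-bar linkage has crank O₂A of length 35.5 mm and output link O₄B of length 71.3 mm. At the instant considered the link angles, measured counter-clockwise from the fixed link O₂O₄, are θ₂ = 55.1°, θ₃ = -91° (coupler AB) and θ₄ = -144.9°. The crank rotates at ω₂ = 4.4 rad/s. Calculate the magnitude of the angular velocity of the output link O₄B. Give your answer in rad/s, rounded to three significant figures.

1.51

ω₂ = 4.4 rad/s
Differentiating the loop-closure r₂e^{iθ₂}+r₃e^{iθ₃}=r₁+r₄e^{iθ₄} gives r₂ω₂e^{iθ₂}+r₃ω₃e^{iθ₃}=r₄ω₄e^{iθ₄}.
Eliminating the other unknown: ω₄ = r₂ω₂ sin(θ₂−θ₃) / [r₄ sin(θ₄−θ₃)].
Numerator sine = +0.55775; denominator sine = -0.80799.
Result = 0.0355·4.4·(+0.55775) / (0.0713·(-0.80799)) = -1.5122 rad/s; magnitude 1.5122 rad/s.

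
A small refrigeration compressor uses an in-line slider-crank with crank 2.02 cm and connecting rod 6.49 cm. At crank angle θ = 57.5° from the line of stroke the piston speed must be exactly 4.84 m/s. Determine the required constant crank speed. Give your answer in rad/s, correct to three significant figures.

242

For an in-line slider-crank, |v_piston| = rω|sinθ|·[1 + r cosθ/√(L² − r² sin²θ)].
With r = 0.0202 m, L = 0.0649 m, θ = 57.5°: the bracketed kinematic factor |dx/dθ| = 0.019989 m.
ω = v/|dx/dθ| = 4.84/0.019989 = 242.13 rad/s.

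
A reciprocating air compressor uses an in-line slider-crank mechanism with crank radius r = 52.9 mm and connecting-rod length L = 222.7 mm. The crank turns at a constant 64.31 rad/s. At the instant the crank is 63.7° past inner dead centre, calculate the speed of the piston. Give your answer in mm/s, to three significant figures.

3380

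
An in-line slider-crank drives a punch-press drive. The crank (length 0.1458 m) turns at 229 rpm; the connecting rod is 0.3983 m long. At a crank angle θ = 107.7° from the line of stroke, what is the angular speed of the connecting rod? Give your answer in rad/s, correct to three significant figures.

2.85

ω = 23.98 rad/s (converted from 229 rpm).
The rod makes angle φ with the slider axis where L sinφ = r sinθ; differentiating, L cosφ·φ̇ = r ω cosθ.
L cosφ = √(L² − r² sin²θ) = 0.3733 m.
|ω_rod| = r ω |cosθ| / √(L² − r² sin²θ) = 0.1458·23.98·0.30403/0.3733 = 2.8477 rad/s.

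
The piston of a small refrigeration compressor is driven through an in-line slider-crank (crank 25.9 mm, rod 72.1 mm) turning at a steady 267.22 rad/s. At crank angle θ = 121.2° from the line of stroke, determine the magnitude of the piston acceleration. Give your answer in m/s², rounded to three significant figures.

1260

ω = 267.2 rad/s
x(θ) = r cosθ + √(L² − r² sin²θ); with ω constant, a = ω²·d²x/dθ².
d²x/dθ² = −r cosθ − r²(cos2θ)/√u − r⁴ sin²2θ/(4u^{3/2}),  u = L² − r² sin²θ = 0.00470761 m².
Substituting r = 0.0259 m, L = 0.0721 m, θ = 121.2°: d²x/dθ² = +0.017673 m.
a = ω²·d²x/dθ² = (267.2)²·(+0.017673) = +1262 m/s²;  |a| = 1262 m/s².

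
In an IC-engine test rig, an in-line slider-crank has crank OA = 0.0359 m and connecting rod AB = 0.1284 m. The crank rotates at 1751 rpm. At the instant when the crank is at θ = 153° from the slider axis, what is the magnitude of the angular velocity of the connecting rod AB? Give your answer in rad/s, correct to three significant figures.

ω = 183.4 rad/s (converted from 1751 rpm).
The rod makes angle φ with the slider axis where L sinφ = r sinθ; differentiating, L cosφ·φ̇ = r ω cosθ.
L cosφ = √(L² − r² sin²θ) = 0.12736 m.
|ω_rod| = r ω |cosθ| / √(L² − r² sin²θ) = 0.0359·183.4·0.89101/0.12736 = 46.052 rad/s.

46.1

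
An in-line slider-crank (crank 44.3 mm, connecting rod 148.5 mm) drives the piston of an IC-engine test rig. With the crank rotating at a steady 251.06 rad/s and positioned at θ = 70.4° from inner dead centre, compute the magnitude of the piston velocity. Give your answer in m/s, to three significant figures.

11.6

ω = 251.1 rad/s
For an in-line slider-crank, x = r cosθ + √(L² − r² sin²θ), so v = −rω sinθ·[1 + r cosθ/√(L² − r² sin²θ)].
With r = 0.0443 m, L = 0.1485 m, θ = 70.4°: √(L² − r² sin²θ) = 0.14252 m.
v = −0.0443·251.1·0.94206·[1 + 0.0443·0.33545/0.14252] = -11.57 m/s.
|v| = 11.57 m/s.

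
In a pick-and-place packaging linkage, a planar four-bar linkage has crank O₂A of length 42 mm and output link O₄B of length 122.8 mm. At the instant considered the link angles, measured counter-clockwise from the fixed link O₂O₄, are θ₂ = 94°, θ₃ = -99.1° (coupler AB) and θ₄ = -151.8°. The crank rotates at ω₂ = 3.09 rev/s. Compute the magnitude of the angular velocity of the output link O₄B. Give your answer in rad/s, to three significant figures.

ω₂ = 19.42 rad/s (from 3.09 rev/s).
Differentiating the loop-closure r₂e^{iθ₂}+r₃e^{iθ₃}=r₁+r₄e^{iθ₄} gives r₂ω₂e^{iθ₂}+r₃ω₃e^{iθ₃}=r₄ω₄e^{iθ₄}.
Eliminating the other unknown: ω₄ = r₂ω₂ sin(θ₂−θ₃) / [r₄ sin(θ₄−θ₃)].
Numerator sine = -0.22665; denominator sine = -0.79547.
Result = 0.042·19.42·(-0.22665) / (0.1228·(-0.79547)) = +1.892 rad/s; magnitude 1.892 rad/s.

1.89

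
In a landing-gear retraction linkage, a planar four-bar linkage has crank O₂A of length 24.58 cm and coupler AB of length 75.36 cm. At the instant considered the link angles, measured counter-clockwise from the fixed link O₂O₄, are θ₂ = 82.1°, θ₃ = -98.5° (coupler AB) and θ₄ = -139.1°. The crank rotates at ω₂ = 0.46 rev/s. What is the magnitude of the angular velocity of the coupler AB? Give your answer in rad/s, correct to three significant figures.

0.954

ω₂ = 2.89 rad/s (from 0.46 rev/s).
Differentiating the loop-closure r₂e^{iθ₂}+r₃e^{iθ₃}=r₁+r₄e^{iθ₄} gives r₂ω₂e^{iθ₂}+r₃ω₃e^{iθ₃}=r₄ω₄e^{iθ₄}.
Eliminating the other unknown: ω₃ = r₂ω₂ sin(θ₄−θ₂) / [r₃ sin(θ₃−θ₄)].
Numerator sine = +0.65869; denominator sine = +0.65077.
Result = 0.2458·2.89·(+0.65869) / (0.7536·(+0.65077)) = +0.95418 rad/s; magnitude 0.95418 rad/s.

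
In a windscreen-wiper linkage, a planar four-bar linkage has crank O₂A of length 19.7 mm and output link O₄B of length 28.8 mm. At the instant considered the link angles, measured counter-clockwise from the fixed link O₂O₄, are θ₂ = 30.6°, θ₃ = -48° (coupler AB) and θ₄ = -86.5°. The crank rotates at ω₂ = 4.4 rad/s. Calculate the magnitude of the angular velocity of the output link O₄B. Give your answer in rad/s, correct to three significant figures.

ω₂ = 4.4 rad/s
Differentiating the loop-closure r₂e^{iθ₂}+r₃e^{iθ₃}=r₁+r₄e^{iθ₄} gives r₂ω₂e^{iθ₂}+r₃ω₃e^{iθ₃}=r₄ω₄e^{iθ₄}.
Eliminating the other unknown: ω₄ = r₂ω₂ sin(θ₂−θ₃) / [r₄ sin(θ₄−θ₃)].
Numerator sine = +0.98027; denominator sine = -0.62251.
Result = 0.0197·4.4·(+0.98027) / (0.0288·(-0.62251)) = -4.7394 rad/s; magnitude 4.7394 rad/s.

4.74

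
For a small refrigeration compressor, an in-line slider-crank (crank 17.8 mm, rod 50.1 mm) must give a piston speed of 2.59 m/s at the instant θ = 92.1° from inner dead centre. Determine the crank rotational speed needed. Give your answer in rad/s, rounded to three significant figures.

148

For an in-line slider-crank, |v_piston| = rω|sinθ|·[1 + r cosθ/√(L² − r² sin²θ)].
With r = 0.0178 m, L = 0.0501 m, θ = 92.1°: the bracketed kinematic factor |dx/dθ| = 0.01754 m.
ω = v/|dx/dθ| = 2.59/0.01754 = 147.66 rad/s.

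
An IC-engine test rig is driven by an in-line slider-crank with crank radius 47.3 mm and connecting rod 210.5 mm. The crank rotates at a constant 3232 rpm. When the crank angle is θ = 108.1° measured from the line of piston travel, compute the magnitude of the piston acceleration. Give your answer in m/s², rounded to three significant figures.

ω = 2π·3232/60 = 338.5 rad/s
x(θ) = r cosθ + √(L² − r² sin²θ); with ω constant, a = ω²·d²x/dθ².
d²x/dθ² = −r cosθ − r²(cos2θ)/√u − r⁴ sin²2θ/(4u^{3/2}),  u = L² − r² sin²θ = 0.0422889 m².
Substituting r = 0.0473 m, L = 0.2105 m, θ = 108.1°: d²x/dθ² = +0.023424 m.
a = ω²·d²x/dθ² = (338.5)²·(+0.023424) = +2683.3 m/s²;  |a| = 2683.3 m/s².

2680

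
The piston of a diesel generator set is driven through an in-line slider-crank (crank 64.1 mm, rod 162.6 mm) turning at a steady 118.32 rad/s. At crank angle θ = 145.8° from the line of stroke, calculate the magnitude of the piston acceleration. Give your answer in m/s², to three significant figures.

596

ω = 118.3 rad/s
x(θ) = r cosθ + √(L² − r² sin²θ); with ω constant, a = ω²·d²x/dθ².
d²x/dθ² = −r cosθ − r²(cos2θ)/√u − r⁴ sin²2θ/(4u^{3/2}),  u = L² − r² sin²θ = 0.0251406 m².
Substituting r = 0.0641 m, L = 0.1626 m, θ = 145.8°: d²x/dθ² = +0.042561 m.
a = ω²·d²x/dθ² = (118.3)²·(+0.042561) = +595.84 m/s²;  |a| = 595.84 m/s².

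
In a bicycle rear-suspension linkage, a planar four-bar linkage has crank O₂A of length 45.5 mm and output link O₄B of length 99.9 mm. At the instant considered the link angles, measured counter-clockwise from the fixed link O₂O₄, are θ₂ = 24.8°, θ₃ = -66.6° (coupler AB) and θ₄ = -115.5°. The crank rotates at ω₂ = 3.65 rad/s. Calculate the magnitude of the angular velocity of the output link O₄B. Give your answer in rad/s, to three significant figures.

2.21

ω₂ = 3.65 rad/s
Differentiating the loop-closure r₂e^{iθ₂}+r₃e^{iθ₃}=r₁+r₄e^{iθ₄} gives r₂ω₂e^{iθ₂}+r₃ω₃e^{iθ₃}=r₄ω₄e^{iθ₄}.
Eliminating the other unknown: ω₄ = r₂ω₂ sin(θ₂−θ₃) / [r₄ sin(θ₄−θ₃)].
Numerator sine = +0.99970; denominator sine = -0.75356.
Result = 0.0455·3.65·(+0.99970) / (0.0999·(-0.75356)) = -2.2054 rad/s; magnitude 2.2054 rad/s.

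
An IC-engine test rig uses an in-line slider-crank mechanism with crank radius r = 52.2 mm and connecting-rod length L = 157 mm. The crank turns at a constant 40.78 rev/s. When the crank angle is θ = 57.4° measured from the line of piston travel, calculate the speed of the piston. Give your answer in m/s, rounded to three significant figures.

ω = 2π·40.8 = 256.2 rad/s
For an in-line slider-crank, x = r cosθ + √(L² − r² sin²θ), so v = −rω sinθ·[1 + r cosθ/√(L² − r² sin²θ)].
With r = 0.0522 m, L = 0.157 m, θ = 57.4°: √(L² − r² sin²θ) = 0.15072 m.
v = −0.0522·256.2·0.84245·[1 + 0.0522·0.53877/0.15072] = -13.371 m/s.
|v| = 13.371 m/s.

13.4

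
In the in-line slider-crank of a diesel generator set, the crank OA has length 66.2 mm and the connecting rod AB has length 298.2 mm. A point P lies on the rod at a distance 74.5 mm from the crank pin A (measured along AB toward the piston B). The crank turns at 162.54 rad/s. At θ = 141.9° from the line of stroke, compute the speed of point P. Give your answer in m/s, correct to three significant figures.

ω = 162.5 rad/s.  Crank-pin speed |V_A| = rω = 10.76 m/s, perpendicular to OA.
Rod angle: sinφ = −(r/L) sinθ ⇒ φ = -7.873°; ω_rod = −rω cosθ/√(L²−r²sin²θ) = +28.666 rad/s.
V_P = V_A + ω_rod × AP, with AP = 0.0745 m along the rod.
Components: V_Px = −rω sinθ − a·ω_rod·sinφ = -6.3469 m/s;  V_Py = rω cosθ + a·ω_rod·cosφ = -6.3521 m/s.
|V_P| = √(V_Px² + V_Py²) = 8.9795 m/s.

8.98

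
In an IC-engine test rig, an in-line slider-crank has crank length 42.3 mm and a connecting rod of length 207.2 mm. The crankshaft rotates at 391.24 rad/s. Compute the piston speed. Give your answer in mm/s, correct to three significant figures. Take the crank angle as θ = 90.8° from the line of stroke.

16500

ω = 391.2 rad/s
For an in-line slider-crank, x = r cosθ + √(L² − r² sin²θ), so v = −rω sinθ·[1 + r cosθ/√(L² − r² sin²θ)].
With r = 0.0423 m, L = 0.2072 m, θ = 90.8°: √(L² − r² sin²θ) = 0.20284 m.
v = −0.0423·391.2·0.99990·[1 + 0.0423·-0.01396/0.20284] = -16.5 m/s.
|v| = 16.5 m/s = 16500 mm/s.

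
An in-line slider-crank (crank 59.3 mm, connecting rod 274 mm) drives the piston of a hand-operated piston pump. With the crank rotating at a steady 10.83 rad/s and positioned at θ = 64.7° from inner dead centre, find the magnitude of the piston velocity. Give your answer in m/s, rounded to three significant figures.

0.635

ω = 10.83 rad/s
For an in-line slider-crank, x = r cosθ + √(L² − r² sin²θ), so v = −rω sinθ·[1 + r cosθ/√(L² − r² sin²θ)].
With r = 0.0593 m, L = 0.274 m, θ = 64.7°: √(L² − r² sin²θ) = 0.2687 m.
v = −0.0593·10.83·0.90408·[1 + 0.0593·0.42736/0.2687] = -0.63538 m/s.
|v| = 0.63538 m/s.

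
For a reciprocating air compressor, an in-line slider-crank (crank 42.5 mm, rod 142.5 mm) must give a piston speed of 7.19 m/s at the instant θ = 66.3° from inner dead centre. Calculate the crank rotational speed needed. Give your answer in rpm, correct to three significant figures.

1570

For an in-line slider-crank, |v_piston| = rω|sinθ|·[1 + r cosθ/√(L² − r² sin²θ)].
With r = 0.0425 m, L = 0.1425 m, θ = 66.3°: the bracketed kinematic factor |dx/dθ| = 0.043765 m.
ω = v/|dx/dθ| = 7.19/0.043765 = 164.29 rad/s.
N = 60ω/(2π) = 1568.8 rpm.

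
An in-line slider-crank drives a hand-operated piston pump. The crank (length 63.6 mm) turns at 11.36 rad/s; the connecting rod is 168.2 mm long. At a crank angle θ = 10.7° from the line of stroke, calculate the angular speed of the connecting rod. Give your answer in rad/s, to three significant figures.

ω = 11.36 rad/s
The rod makes angle φ with the slider axis where L sinφ = r sinθ; differentiating, L cosφ·φ̇ = r ω cosθ.
L cosφ = √(L² − r² sin²θ) = 0.16778 m.
|ω_rod| = r ω |cosθ| / √(L² − r² sin²θ) = 0.0636·11.36·0.98261/0.16778 = 4.2312 rad/s.

4.23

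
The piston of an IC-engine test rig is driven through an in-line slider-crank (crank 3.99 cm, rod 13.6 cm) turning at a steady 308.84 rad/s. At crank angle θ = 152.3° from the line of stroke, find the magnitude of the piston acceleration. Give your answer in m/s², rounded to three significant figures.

2710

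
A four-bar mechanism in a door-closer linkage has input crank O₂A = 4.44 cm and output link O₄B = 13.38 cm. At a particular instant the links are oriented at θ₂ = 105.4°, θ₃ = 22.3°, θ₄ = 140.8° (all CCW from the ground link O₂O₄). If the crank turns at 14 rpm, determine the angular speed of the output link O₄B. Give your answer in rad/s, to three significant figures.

ω₂ = 1.466 rad/s (from 14 rpm).
Differentiating the loop-closure r₂e^{iθ₂}+r₃e^{iθ₃}=r₁+r₄e^{iθ₄} gives r₂ω₂e^{iθ₂}+r₃ω₃e^{iθ₃}=r₄ω₄e^{iθ₄}.
Eliminating the other unknown: ω₄ = r₂ω₂ sin(θ₂−θ₃) / [r₄ sin(θ₄−θ₃)].
Numerator sine = +0.99276; denominator sine = +0.87882.
Result = 0.0444·1.466·(+0.99276) / (0.1338·(+0.87882)) = +0.54958 rad/s; magnitude 0.54958 rad/s.

0.550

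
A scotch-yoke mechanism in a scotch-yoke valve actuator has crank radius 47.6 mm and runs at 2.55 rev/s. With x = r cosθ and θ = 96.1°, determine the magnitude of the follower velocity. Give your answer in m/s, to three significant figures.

ω = 16.02 rad/s (from 2.55 rev/s).
x = r cosθ ⇒ ẋ = −rω sinθ.
|v| = rω|sinθ| = 0.0476·16.02·|sin 96.1°| = 0.75833 m/s.

0.758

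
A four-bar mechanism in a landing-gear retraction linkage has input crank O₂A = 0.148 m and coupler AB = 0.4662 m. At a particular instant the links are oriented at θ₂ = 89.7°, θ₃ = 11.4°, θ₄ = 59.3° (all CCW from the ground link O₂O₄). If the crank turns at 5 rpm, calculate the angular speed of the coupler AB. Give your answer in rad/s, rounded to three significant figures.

0.113

ω₂ = 0.5236 rad/s (from 5 rpm).
Differentiating the loop-closure r₂e^{iθ₂}+r₃e^{iθ₃}=r₁+r₄e^{iθ₄} gives r₂ω₂e^{iθ₂}+r₃ω₃e^{iθ₃}=r₄ω₄e^{iθ₄}.
Eliminating the other unknown: ω₃ = r₂ω₂ sin(θ₄−θ₂) / [r₃ sin(θ₃−θ₄)].
Numerator sine = -0.50603; denominator sine = -0.74198.
Result = 0.148·0.5236·(-0.50603) / (0.4662·(-0.74198)) = +0.11336 rad/s; magnitude 0.11336 rad/s.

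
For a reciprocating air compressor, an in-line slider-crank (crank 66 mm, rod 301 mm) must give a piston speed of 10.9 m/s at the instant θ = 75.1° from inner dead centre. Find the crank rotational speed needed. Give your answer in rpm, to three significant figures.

1540

For an in-line slider-crank, |v_piston| = rω|sinθ|·[1 + r cosθ/√(L² − r² sin²θ)].
With r = 0.066 m, L = 0.301 m, θ = 75.1°: the bracketed kinematic factor |dx/dθ| = 0.06746 m.
ω = v/|dx/dθ| = 10.9/0.06746 = 161.58 rad/s.
N = 60ω/(2π) = 1542.9 rpm.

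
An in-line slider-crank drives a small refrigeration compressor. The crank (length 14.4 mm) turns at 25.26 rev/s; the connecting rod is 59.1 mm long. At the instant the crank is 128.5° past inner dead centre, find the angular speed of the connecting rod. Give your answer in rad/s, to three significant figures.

24.5

ω = 158.7 rad/s (converted from 25.26 rev/s).
The rod makes angle φ with the slider axis where L sinφ = r sinθ; differentiating, L cosφ·φ̇ = r ω cosθ.
L cosφ = √(L² − r² sin²θ) = 0.058016 m.
|ω_rod| = r ω |cosθ| / √(L² − r² sin²θ) = 0.0144·158.7·0.62251/0.058016 = 24.523 rad/s.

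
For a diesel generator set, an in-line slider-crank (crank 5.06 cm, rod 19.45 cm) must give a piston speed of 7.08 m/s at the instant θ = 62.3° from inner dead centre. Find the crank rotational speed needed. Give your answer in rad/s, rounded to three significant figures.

141

For an in-line slider-crank, |v_piston| = rω|sinθ|·[1 + r cosθ/√(L² − r² sin²θ)].
With r = 0.0506 m, L = 0.1945 m, θ = 62.3°: the bracketed kinematic factor |dx/dθ| = 0.050368 m.
ω = v/|dx/dθ| = 7.08/0.050368 = 140.56 rad/s.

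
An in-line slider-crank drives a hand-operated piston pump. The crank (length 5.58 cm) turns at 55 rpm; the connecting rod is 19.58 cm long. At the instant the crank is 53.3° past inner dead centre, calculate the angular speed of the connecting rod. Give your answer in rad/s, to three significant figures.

1.01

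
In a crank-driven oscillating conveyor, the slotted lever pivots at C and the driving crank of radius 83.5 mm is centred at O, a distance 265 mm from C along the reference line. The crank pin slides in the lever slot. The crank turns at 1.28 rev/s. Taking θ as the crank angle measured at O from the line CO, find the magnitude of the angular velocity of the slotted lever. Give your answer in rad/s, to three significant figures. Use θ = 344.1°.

1.90

ω = 8.042 rad/s (from 1.28 rev/s).
Crank pin A relative to C: A = (d + r cosθ, r sinθ); lever angle φ = atan2(r sinθ, d + r cosθ).
Differentiating tanφ: φ̇ = rω(d cosθ + r)/(d² + r² + 2dr cosθ).
d² + r² + 2dr cosθ = |CA|² = 0.119759 m²;  d cosθ + r = +0.33836 m.
|ω_lever| = |0.0835·8.042·+0.33836| / 0.119759 = 1.8974 rad/s.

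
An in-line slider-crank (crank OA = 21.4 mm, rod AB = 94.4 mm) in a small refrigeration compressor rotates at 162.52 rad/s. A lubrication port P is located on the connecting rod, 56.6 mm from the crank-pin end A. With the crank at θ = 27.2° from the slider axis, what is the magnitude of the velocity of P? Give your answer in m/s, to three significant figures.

2.17

ω = 162.5 rad/s.  Crank-pin speed |V_A| = rω = 3.4779 m/s, perpendicular to OA.
Rod angle: sinφ = −(r/L) sinθ ⇒ φ = -5.948°; ω_rod = −rω cosθ/√(L²−r²sin²θ) = -32.946 rad/s.
V_P = V_A + ω_rod × AP, with AP = 0.0566 m along the rod.
Components: V_Px = −rω sinθ − a·ω_rod·sinφ = -1.783 m/s;  V_Py = rω cosθ + a·ω_rod·cosφ = +1.2386 m/s.
|V_P| = √(V_Px² + V_Py²) = 2.171 m/s.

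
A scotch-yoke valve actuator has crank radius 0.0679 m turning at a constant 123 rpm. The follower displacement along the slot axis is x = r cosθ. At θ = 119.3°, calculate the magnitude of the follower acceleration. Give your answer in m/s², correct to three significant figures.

5.51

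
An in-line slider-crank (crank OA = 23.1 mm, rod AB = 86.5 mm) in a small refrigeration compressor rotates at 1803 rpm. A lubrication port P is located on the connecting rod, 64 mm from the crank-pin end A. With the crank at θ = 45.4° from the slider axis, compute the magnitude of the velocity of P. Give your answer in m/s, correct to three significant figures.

3.63

ω = 188.8 rad/s.  Crank-pin speed |V_A| = rω = 4.3615 m/s, perpendicular to OA.
Rod angle: sinφ = −(r/L) sinθ ⇒ φ = -10.961°; ω_rod = −rω cosθ/√(L²−r²sin²θ) = -36.062 rad/s.
V_P = V_A + ω_rod × AP, with AP = 0.064 m along the rod.
Components: V_Px = −rω sinθ − a·ω_rod·sinφ = -3.5444 m/s;  V_Py = rω cosθ + a·ω_rod·cosφ = +0.79659 m/s.
|V_P| = √(V_Px² + V_Py²) = 3.6328 m/s.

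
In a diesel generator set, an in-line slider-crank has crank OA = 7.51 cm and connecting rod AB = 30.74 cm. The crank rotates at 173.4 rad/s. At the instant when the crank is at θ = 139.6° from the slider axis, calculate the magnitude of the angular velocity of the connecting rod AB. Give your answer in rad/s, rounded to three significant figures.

32.7

ω = 173.4 rad/s
The rod makes angle φ with the slider axis where L sinφ = r sinθ; differentiating, L cosφ·φ̇ = r ω cosθ.
L cosφ = √(L² − r² sin²θ) = 0.30352 m.
|ω_rod| = r ω |cosθ| / √(L² − r² sin²θ) = 0.0751·173.4·0.76154/0.30352 = 32.673 rad/s.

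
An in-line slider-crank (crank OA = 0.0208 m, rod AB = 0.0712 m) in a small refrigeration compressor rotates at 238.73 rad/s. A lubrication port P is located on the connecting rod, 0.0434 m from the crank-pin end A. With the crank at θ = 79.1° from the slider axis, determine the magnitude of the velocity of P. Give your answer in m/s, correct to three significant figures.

5.06

ω = 238.7 rad/s.  Crank-pin speed |V_A| = rω = 4.9656 m/s, perpendicular to OA.
Rod angle: sinφ = −(r/L) sinθ ⇒ φ = -16.670°; ω_rod = −rω cosθ/√(L²−r²sin²θ) = -13.766 rad/s.
V_P = V_A + ω_rod × AP, with AP = 0.0434 m along the rod.
Components: V_Px = −rω sinθ − a·ω_rod·sinφ = -5.0474 m/s;  V_Py = rω cosθ + a·ω_rod·cosφ = +0.36662 m/s.
|V_P| = √(V_Px² + V_Py²) = 5.0607 m/s.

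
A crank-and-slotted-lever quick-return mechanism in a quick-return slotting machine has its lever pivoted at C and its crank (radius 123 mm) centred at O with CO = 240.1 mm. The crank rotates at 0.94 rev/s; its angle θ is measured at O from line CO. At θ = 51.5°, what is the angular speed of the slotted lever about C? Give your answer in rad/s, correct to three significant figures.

ω = 5.906 rad/s (from 0.94 rev/s).
Crank pin A relative to C: A = (d + r cosθ, r sinθ); lever angle φ = atan2(r sinθ, d + r cosθ).
Differentiating tanφ: φ̇ = rω(d cosθ + r)/(d² + r² + 2dr cosθ).
d² + r² + 2dr cosθ = |CA|² = 0.109546 m²;  d cosθ + r = +0.27247 m.
|ω_lever| = |0.123·5.906·+0.27247| / 0.109546 = 1.8069 rad/s.

1.81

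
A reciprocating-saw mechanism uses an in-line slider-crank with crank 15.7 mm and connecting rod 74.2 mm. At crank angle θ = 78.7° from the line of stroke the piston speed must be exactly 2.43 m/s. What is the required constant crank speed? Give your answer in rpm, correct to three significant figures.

1450

For an in-line slider-crank, |v_piston| = rω|sinθ|·[1 + r cosθ/√(L² − r² sin²θ)].
With r = 0.0157 m, L = 0.0742 m, θ = 78.7°: the bracketed kinematic factor |dx/dθ| = 0.016048 m.
ω = v/|dx/dθ| = 2.43/0.016048 = 151.42 rad/s.
N = 60ω/(2π) = 1445.9 rpm.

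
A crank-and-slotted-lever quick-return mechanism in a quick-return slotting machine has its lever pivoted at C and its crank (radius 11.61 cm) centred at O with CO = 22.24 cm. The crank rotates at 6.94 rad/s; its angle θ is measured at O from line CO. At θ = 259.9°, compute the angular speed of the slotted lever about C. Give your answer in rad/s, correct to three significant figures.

ω = 6.94 rad/s
Crank pin A relative to C: A = (d + r cosθ, r sinθ); lever angle φ = atan2(r sinθ, d + r cosθ).
Differentiating tanφ: φ̇ = rω(d cosθ + r)/(d² + r² + 2dr cosθ).
d² + r² + 2dr cosθ = |CA|² = 0.0538848 m²;  d cosθ + r = +0.077098 m.
|ω_lever| = |0.1161·6.94·+0.077098| / 0.0538848 = 1.1528 rad/s.

1.15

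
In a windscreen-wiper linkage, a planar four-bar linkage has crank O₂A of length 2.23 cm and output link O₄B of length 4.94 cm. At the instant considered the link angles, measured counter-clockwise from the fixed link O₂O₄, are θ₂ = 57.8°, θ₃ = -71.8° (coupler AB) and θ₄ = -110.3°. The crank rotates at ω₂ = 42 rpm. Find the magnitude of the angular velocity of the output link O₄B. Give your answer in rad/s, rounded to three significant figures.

2.46

ω₂ = 4.398 rad/s (from 42 rpm).
Differentiating the loop-closure r₂e^{iθ₂}+r₃e^{iθ₃}=r₁+r₄e^{iθ₄} gives r₂ω₂e^{iθ₂}+r₃ω₃e^{iθ₃}=r₄ω₄e^{iθ₄}.
Eliminating the other unknown: ω₄ = r₂ω₂ sin(θ₂−θ₃) / [r₄ sin(θ₄−θ₃)].
Numerator sine = +0.77051; denominator sine = -0.62251.
Result = 0.0223·4.398·(+0.77051) / (0.0494·(-0.62251)) = -2.4575 rad/s; magnitude 2.4575 rad/s.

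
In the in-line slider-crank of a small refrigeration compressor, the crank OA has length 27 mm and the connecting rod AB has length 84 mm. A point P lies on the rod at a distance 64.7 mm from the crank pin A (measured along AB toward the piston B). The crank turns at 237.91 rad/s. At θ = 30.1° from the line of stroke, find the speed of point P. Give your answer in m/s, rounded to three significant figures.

4.12

ω = 237.9 rad/s.  Crank-pin speed |V_A| = rω = 6.4236 m/s, perpendicular to OA.
Rod angle: sinφ = −(r/L) sinθ ⇒ φ = -9.277°; ω_rod = −rω cosθ/√(L²−r²sin²θ) = -67.036 rad/s.
V_P = V_A + ω_rod × AP, with AP = 0.0647 m along the rod.
Components: V_Px = −rω sinθ − a·ω_rod·sinφ = -3.9206 m/s;  V_Py = rω cosθ + a·ω_rod·cosφ = +1.2769 m/s.
|V_P| = √(V_Px² + V_Py²) = 4.1233 m/s.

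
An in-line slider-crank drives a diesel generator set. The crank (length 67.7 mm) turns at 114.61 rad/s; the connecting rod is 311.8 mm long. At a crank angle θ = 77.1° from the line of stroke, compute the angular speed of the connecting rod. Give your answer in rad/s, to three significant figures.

5.68

ω = 114.6 rad/s
The rod makes angle φ with the slider axis where L sinφ = r sinθ; differentiating, L cosφ·φ̇ = r ω cosθ.
L cosφ = √(L² − r² sin²θ) = 0.30474 m.
|ω_rod| = r ω |cosθ| / √(L² − r² sin²θ) = 0.0677·114.6·0.22325/0.30474 = 5.6843 rad/s.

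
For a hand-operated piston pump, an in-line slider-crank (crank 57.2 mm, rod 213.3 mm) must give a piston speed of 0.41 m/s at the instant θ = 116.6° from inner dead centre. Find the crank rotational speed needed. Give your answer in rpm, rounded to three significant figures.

For an in-line slider-crank, |v_piston| = rω|sinθ|·[1 + r cosθ/√(L² − r² sin²θ)].
With r = 0.0572 m, L = 0.2133 m, θ = 116.6°: the bracketed kinematic factor |dx/dθ| = 0.04482 m.
ω = v/|dx/dθ| = 0.41/0.04482 = 9.1477 rad/s.
N = 60ω/(2π) = 87.354 rpm.

87.4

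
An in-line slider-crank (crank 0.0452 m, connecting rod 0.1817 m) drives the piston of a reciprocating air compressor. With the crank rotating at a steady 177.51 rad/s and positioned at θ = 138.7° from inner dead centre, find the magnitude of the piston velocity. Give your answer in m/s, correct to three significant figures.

ω = 177.5 rad/s
For an in-line slider-crank, x = r cosθ + √(L² − r² sin²θ), so v = −rω sinθ·[1 + r cosθ/√(L² − r² sin²θ)].
With r = 0.0452 m, L = 0.1817 m, θ = 138.7°: √(L² − r² sin²θ) = 0.17923 m.
v = −0.0452·177.5·0.66000·[1 + 0.0452·-0.75126/0.17923] = -4.2922 m/s.
|v| = 4.2922 m/s.

4.29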